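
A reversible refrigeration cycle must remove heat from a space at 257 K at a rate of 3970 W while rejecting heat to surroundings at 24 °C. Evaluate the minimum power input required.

T_H = 24 °C → 24 + 273.15 = 297.15 K.
For a reversible refrigerator, COP_R = T_C/(T_H − T_C) = 257.00/40.15 = 6.4010.
W = Q_C/COP_R = 3970/6.4010 = 620 W.

Ẇ_in ≈ 620 W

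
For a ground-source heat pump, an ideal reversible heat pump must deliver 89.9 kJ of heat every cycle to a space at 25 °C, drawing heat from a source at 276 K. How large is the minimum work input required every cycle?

T_H = 25 °C → 25 + 273.15 = 298.15 K.
The Carnot heat-pump COP is COP_HP = T_H/(T_H − T_C) = 298.15/22.15 = 13.4605.
W = Q_H/COP_HP = 89.9/13.4605 = 6.68 kJ.

W_in ≈ 6.68 kJ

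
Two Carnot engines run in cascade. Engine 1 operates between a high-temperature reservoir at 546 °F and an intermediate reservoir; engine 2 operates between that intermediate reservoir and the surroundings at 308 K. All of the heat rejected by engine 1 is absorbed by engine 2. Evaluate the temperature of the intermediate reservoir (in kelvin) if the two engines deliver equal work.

T_m ≈ 433 K

T_H = 546 °F → (546 − 32) × 5/9 = 285.56 °C = 558.71 K.
For reversible stages Q_m = Q_H·(T_m/T_H). Setting W₁ = Q_H(1 − T_m/T_H) equal to W₂ = Q_m(1 − T_C/T_m) = Q_H·(T_m − T_C)/T_H gives T_H − T_m = T_m − T_C, so T_m = (T_H + T_C)/2 = (558.71 + 308.00)/2 = 433 K.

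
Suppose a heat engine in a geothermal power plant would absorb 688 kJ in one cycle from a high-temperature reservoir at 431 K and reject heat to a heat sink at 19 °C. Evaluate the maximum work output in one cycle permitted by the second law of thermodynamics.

W_max ≈ 222 kJ

T_C = 19 °C → 19 + 273.15 = 292.15 K.
No engine can exceed the Carnot limit: η_max = 1 − T_C/T_H = 1 − 292.15/431.00 = 0.3222.
W_max = η_max · Q_H = 0.3222 × 688 = 222 kJ.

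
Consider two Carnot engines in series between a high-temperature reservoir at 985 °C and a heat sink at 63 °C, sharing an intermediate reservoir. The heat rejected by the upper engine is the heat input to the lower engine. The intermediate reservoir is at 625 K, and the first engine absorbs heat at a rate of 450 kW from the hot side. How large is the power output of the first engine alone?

Ẇ₁ ≈ 226 kW

T_H = 985 °C → 985 + 273.15 = 1258.15 K.
T_C = 63 °C → 63 + 273.15 = 336.15 K.
First-stage efficiency η₁ = 1 − T_m/T_H = 1 − 625.00/1258.15 = 0.5032.
W₁ = η₁·Q_H = 0.5032 × 450 = 226 kW.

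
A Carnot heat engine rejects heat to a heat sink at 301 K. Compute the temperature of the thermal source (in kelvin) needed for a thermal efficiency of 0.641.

From η = 1 − T_C/T_H, solving for T_H gives T_H = T_C/(1 − η) = 301.00/(1 − 0.641) = 838 K.

T_H ≈ 838 K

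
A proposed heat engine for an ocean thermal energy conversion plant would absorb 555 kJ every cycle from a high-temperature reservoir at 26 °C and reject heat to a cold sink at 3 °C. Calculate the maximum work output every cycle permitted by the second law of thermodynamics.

W_max ≈ 42.67 kJ

T_H = 26 °C → 26 + 273.15 = 299.15 K.
T_C = 3 °C → 3 + 273.15 = 276.15 K.
By the Carnot theorem, η_max = 1 − T_C/T_H = 1 − 276.15/299.15 = 0.0769.
W_max = η_max · Q_H = 0.0769 × 555 = 42.67 kJ.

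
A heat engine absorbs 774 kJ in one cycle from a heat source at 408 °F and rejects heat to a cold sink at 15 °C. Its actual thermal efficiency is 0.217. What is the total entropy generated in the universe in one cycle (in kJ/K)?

T_H = 408 °F → (408 − 32) × 5/9 = 208.89 °C = 482.04 K.
T_C = 15 °C → 15 + 273.15 = 288.15 K.
W = η·Q_H = 0.217 × 774 = 168.0 kJ, so Q_C = Q_H − W = 606.0 kJ.
Reservoir entropy changes: ΔS_H = −Q_H/T_H = −774/482.04 = -1.606 kJ/K and ΔS_C = +Q_C/T_C = 606.0/288.15 = 2.103 kJ/K.
ΔS_univ = −Q_H/T_H + Q_C/T_C = 0.498 kJ/K (> 0, since η = 0.217 < η_Carnot = 0.402).

ΔS_univ ≈ 0.498 kJ/K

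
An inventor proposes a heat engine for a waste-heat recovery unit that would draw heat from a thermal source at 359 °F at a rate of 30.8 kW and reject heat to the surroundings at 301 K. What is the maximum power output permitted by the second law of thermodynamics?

Ẇ_max ≈ 10.4 kW

T_H = 359 °F → (359 − 32) × 5/9 = 181.67 °C = 454.82 K.
The upper bound on efficiency is η_max = 1 − T_C/T_H = 1 − 301.00/454.82 = 0.3382.
W_max = η_max · Q_H = 0.3382 × 30.8 = 10.4 kW.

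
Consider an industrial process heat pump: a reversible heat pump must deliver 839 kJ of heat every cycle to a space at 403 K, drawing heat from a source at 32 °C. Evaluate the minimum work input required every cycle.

T_C = 32 °C → 32 + 273.15 = 305.15 K.
Reversible heating COP: COP_HP = T_H/(T_H − T_C) = 403.00/97.85 = 4.1185.
W = Q_H/COP_HP = 839/4.1185 = 204 kJ.

W_in ≈ 204 kJ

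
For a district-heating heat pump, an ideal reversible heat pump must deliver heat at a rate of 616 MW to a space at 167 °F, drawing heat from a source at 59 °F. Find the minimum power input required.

T_H = 167 °F → (167 − 32) × 5/9 = 75.00 °C = 348.15 K.
T_C = 59 °F → (59 − 32) × 5/9 = 15.00 °C = 288.15 K.
Reversible heating COP: COP_HP = T_H/(T_H − T_C) = 348.15/60.00 = 5.8025.
W = Q_H/COP_HP = 616/5.8025 = 106 MW.

Ẇ_in ≈ 106 MW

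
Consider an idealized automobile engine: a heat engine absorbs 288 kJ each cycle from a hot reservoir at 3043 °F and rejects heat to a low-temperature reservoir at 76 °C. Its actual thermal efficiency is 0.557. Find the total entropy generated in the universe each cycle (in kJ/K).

T_H = 3043 °F → (3043 − 32) × 5/9 = 1672.78 °C = 1945.93 K.
T_C = 76 °C → 76 + 273.15 = 349.15 K.
W = η·Q_H = 0.557 × 288 = 160.4 kJ, so Q_C = Q_H − W = 127.6 kJ.
Reservoir entropy changes: ΔS_H = −Q_H/T_H = −288/1945.93 = -0.1480 kJ/K and ΔS_C = +Q_C/T_C = 127.6/349.15 = 0.3654 kJ/K.
ΔS_univ = −Q_H/T_H + Q_C/T_C = 0.2174 kJ/K (> 0, since η = 0.557 < η_Carnot = 0.821).

ΔS_univ ≈ 0.2174 kJ/K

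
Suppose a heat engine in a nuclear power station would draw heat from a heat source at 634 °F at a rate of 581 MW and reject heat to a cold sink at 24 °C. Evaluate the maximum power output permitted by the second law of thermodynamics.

Ẇ_max ≈ 297 MW

T_H = 634 °F → (634 − 32) × 5/9 = 334.44 °C = 607.59 K.
T_C = 24 °C → 24 + 273.15 = 297.15 K.
By the Carnot theorem, η_max = 1 − T_C/T_H = 1 − 297.15/607.59 = 0.5109.
W_max = η_max · Q_H = 0.5109 × 581 = 297 MW.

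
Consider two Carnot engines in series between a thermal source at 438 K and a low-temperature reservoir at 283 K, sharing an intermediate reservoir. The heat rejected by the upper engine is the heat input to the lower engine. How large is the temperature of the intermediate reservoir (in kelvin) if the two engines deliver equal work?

T_m ≈ 360.5 K

For reversible stages Q_m = Q_H·(T_m/T_H). Setting W₁ = Q_H(1 − T_m/T_H) equal to W₂ = Q_m(1 − T_C/T_m) = Q_H·(T_m − T_C)/T_H gives T_H − T_m = T_m − T_C, so T_m = (T_H + T_C)/2 = (438.00 + 283.00)/2 = 360.5 K.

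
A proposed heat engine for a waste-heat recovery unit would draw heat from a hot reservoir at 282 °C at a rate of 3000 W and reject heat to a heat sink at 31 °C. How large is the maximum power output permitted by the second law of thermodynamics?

T_H = 282 °C → 282 + 273.15 = 555.15 K.
T_C = 31 °C → 31 + 273.15 = 304.15 K.
By the Carnot theorem, η_max = 1 − T_C/T_H = 1 − 304.15/555.15 = 0.4521.
W_max = η_max · Q_H = 0.4521 × 3000 = 1360 W.

Ẇ_max ≈ 1360 W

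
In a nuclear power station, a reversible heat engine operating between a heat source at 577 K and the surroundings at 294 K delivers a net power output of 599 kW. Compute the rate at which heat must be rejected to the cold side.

Since the cycle is reversible, η = 1 − T_C/T_H = 1 − 294.00/577.00 = 0.4905.
Since Q_C/Q_H = T_C/T_H and Q_H = W/η, Q_C = W·T_C/(T_H − T_C) = 599 × 294.00/283.00 = 622 kW.

Q̇_C ≈ 622 kW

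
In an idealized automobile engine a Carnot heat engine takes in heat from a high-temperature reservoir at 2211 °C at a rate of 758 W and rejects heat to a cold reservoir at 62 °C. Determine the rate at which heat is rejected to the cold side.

Q̇_C ≈ 102 W

T_H = 2211 °C → 2211 + 273.15 = 2484.15 K.
T_C = 62 °C → 62 + 273.15 = 335.15 K.
η_rev = 1 − T_C/T_H = 1 − 335.15/2484.15 = 0.8651.
For a reversible cycle Q_C/Q_H = T_C/T_H, so Q_C = 758 × 335.15/2484.15 = 102 W.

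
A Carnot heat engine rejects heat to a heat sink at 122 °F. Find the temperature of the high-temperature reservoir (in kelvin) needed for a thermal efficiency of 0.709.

T_C = 122 °F → (122 − 32) × 5/9 = 50.00 °C = 323.15 K.
From η = 1 − T_C/T_H, solving for T_H gives T_H = T_C/(1 − η) = 323.15/(1 − 0.709) = 1110 K.

T_H ≈ 1110 K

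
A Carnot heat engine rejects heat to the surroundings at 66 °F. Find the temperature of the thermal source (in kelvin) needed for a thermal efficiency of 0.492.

T_C = 66 °F → (66 − 32) × 5/9 = 18.89 °C = 292.04 K.
From η = 1 − T_C/T_H, solving for T_H gives T_H = T_C/(1 − η) = 292.04/(1 − 0.492) = 575 K.

T_H ≈ 575 K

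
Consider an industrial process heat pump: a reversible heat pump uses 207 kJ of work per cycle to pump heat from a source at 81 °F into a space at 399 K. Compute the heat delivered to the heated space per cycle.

T_C = 81 °F → (81 − 32) × 5/9 = 27.22 °C = 300.37 K.
For a reversible heat pump, COP_HP = T_H/(T_H − T_C) = 399.00/98.63 = 4.0455.
Q_H = COP_HP · W = 4.0455 × 207 = 837 kJ.

Q_H ≈ 837 kJ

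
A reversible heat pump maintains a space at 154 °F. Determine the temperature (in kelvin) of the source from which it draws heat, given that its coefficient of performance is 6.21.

T_H = 154 °F → (154 − 32) × 5/9 = 67.78 °C = 340.93 K.
COP_HP = T_H/(T_H − T_C) ⇒ T_C = T_H·(COP_HP − 1)/COP_HP = 340.93 × (6.21 − 1)/6.21 = 286.0 K.

T_C ≈ 286.0 K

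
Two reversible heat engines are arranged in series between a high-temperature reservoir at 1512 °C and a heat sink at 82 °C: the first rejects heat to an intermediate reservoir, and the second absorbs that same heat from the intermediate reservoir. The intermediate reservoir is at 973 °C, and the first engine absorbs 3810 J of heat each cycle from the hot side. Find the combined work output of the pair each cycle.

T_H = 1512 °C → 1512 + 273.15 = 1785.15 K.
T_C = 82 °C → 82 + 273.15 = 355.15 K.
Two reversible stages in series are equivalent to a single Carnot engine between T_H and T_C, so η_total = 1 − T_C/T_H = 1 − 355.15/1785.15 = 0.8011.
W_total = η_total · Q_H = 0.8011 × 3810 = 3050 J.

W_total ≈ 3050 J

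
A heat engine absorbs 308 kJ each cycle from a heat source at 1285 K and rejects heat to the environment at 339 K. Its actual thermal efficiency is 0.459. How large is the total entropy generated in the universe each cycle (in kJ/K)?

W = η·Q_H = 0.459 × 308 = 141.4 kJ, so Q_C = Q_H − W = 166.6 kJ.
The hot reservoir loses entropy Q_H/T_H = 308/1285.00 = 0.2397 kJ/K; the cold reservoir gains Q_C/T_C = 166.6/339.00 = 0.4915 kJ/K.
ΔS_univ = −Q_H/T_H + Q_C/T_C = 0.2518 kJ/K (> 0, since η = 0.459 < η_Carnot = 0.736).

ΔS_univ ≈ 0.2518 kJ/K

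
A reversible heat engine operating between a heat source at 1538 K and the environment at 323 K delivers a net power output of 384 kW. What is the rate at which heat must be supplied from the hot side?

Q̇_H ≈ 486.1 kW

η_rev = 1 − T_C/T_H = 1 − 323.00/1538.00 = 0.7900.
Q_H = W/η = 384/0.7900 = 486.1 kW.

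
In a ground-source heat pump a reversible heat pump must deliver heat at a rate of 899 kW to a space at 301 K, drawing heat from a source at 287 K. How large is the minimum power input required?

Reversible heating COP: COP_HP = T_H/(T_H − T_C) = 301.00/14.00 = 21.5000.
W = Q_H/COP_HP = 899/21.5000 = 41.8 kW.

Ẇ_in ≈ 41.8 kW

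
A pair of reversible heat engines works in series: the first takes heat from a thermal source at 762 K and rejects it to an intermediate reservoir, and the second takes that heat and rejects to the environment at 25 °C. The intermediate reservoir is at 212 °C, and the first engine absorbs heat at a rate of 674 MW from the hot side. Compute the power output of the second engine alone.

Ẇ₂ ≈ 165 MW

T_C = 25 °C → 25 + 273.15 = 298.15 K.
T_m = 212 °C → 212 + 273.15 = 485.15 K.
Heat entering the second stage: Q_m = Q_H·(T_m/T_H) = 674 × 485.15/762.00 = 429 MW.
Second-stage efficiency η₂ = 1 − T_C/T_m = 1 − 298.15/485.15 = 0.3854, so W₂ = η₂·Q_m = 165 MW.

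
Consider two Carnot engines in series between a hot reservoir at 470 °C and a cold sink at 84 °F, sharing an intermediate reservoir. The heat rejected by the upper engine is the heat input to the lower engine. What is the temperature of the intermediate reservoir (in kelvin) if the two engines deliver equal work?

T_H = 470 °C → 470 + 273.15 = 743.15 K.
T_C = 84 °F → (84 − 32) × 5/9 = 28.89 °C = 302.04 K.
For reversible stages Q_m = Q_H·(T_m/T_H). Setting W₁ = Q_H(1 − T_m/T_H) equal to W₂ = Q_m(1 − T_C/T_m) = Q_H·(T_m − T_C)/T_H gives T_H − T_m = T_m − T_C, so T_m = (T_H + T_C)/2 = (743.15 + 302.04)/2 = 522.6 K.

T_m ≈ 522.6 K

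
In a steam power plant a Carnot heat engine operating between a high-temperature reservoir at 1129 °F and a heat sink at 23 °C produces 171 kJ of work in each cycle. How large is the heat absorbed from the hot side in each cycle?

T_H = 1129 °F → (1129 − 32) × 5/9 = 609.44 °C = 882.59 K.
T_C = 23 °C → 23 + 273.15 = 296.15 K.
For a reversible engine, η = 1 − T_C/T_H = 1 − 296.15/882.59 = 0.6645.
Q_H = W/η = 171/0.6645 = 257.4 kJ.

Q_H ≈ 257.4 kJ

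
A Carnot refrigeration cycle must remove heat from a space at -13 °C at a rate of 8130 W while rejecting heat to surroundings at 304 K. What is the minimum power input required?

T_C = -13 °C → -13 + 273.15 = 260.15 K.
For a reversible refrigerator, COP_R = T_C/(T_H − T_C) = 260.15/43.85 = 5.9327.
W = Q_C/COP_R = 8130/5.9327 = 1370 W.

Ẇ_in ≈ 1370 W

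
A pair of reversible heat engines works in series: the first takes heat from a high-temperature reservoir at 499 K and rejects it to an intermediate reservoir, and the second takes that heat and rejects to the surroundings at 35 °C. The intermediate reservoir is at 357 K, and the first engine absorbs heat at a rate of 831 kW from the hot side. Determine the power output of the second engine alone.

Ẇ₂ ≈ 81.4 kW

T_C = 35 °C → 35 + 273.15 = 308.15 K.
Heat entering the second stage: Q_m = Q_H·(T_m/T_H) = 831 × 357.00/499.00 = 595 kW.
Second-stage efficiency η₂ = 1 − T_C/T_m = 1 − 308.15/357.00 = 0.1368, so W₂ = η₂·Q_m = 81.4 kW.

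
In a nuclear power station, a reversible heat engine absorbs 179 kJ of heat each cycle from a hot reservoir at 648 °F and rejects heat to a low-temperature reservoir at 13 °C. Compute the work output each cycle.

W ≈ 95.8 kJ

T_H = 648 °F → (648 − 32) × 5/9 = 342.22 °C = 615.37 K.
T_C = 13 °C → 13 + 273.15 = 286.15 K.
η_rev = 1 − T_C/T_H = 1 − 286.15/615.37 = 0.5350.
W = η·Q_H = 0.5350 × 179 = 95.8 kJ.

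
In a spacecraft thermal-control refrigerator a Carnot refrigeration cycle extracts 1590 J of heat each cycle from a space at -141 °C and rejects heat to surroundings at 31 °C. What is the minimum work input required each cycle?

T_H = 31 °C → 31 + 273.15 = 304.15 K.
T_C = -141 °C → -141 + 273.15 = 132.15 K.
The reversible coefficient of performance is COP_R = T_C/(T_H − T_C) = 132.15/172.00 = 0.7683.
W = Q_C/COP_R = 1590/0.7683 = 2070 J.

W_in ≈ 2070 J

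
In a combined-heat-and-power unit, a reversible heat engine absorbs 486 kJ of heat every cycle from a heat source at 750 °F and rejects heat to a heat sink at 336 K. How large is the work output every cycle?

T_H = 750 °F → (750 − 32) × 5/9 = 398.89 °C = 672.04 K.
Carnot efficiency: η = 1 − T_C/T_H = 1 − 336.00/672.04 = 0.5000.
W = η·Q_H = 0.5000 × 486 = 243 kJ.

W ≈ 243 kJ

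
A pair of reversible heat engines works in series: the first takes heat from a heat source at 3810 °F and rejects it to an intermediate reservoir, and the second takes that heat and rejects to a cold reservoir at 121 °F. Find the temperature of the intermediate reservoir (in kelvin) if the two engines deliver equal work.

T_m ≈ 1350 K

T_H = 3810 °F → (3810 − 32) × 5/9 = 2098.89 °C = 2372.04 K.
T_C = 121 °F → (121 − 32) × 5/9 = 49.44 °C = 322.59 K.
For reversible stages Q_m = Q_H·(T_m/T_H). Setting W₁ = Q_H(1 − T_m/T_H) equal to W₂ = Q_m(1 − T_C/T_m) = Q_H·(T_m − T_C)/T_H gives T_H − T_m = T_m − T_C, so T_m = (T_H + T_C)/2 = (2372.04 + 322.59)/2 = 1350 K.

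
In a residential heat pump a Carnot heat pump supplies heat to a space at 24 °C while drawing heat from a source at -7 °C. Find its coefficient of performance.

COP_HP ≈ 9.59

T_H = 24 °C → 24 + 273.15 = 297.15 K.
T_C = -7 °C → -7 + 273.15 = 266.15 K.
Reversible heating COP: COP_HP = T_H/(T_H − T_C) = 297.15/(297.15 − 266.15) = 9.59.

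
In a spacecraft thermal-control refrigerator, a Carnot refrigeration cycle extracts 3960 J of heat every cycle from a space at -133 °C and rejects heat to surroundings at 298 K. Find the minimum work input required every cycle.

T_C = -133 °C → -133 + 273.15 = 140.15 K.
For a reversible refrigerator, COP_R = T_C/(T_H − T_C) = 140.15/157.85 = 0.8879.
W = Q_C/COP_R = 3960/0.8879 = 4460 J.

W_in ≈ 4460 J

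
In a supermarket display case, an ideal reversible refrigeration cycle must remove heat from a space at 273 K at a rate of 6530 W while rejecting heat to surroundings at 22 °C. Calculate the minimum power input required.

T_H = 22 °C → 22 + 273.15 = 295.15 K.
COP_R = T_C/(T_H − T_C) = 273.00/22.15 = 12.3251.
W = Q_C/COP_R = 6530/12.3251 = 530 W.

Ẇ_in ≈ 530 W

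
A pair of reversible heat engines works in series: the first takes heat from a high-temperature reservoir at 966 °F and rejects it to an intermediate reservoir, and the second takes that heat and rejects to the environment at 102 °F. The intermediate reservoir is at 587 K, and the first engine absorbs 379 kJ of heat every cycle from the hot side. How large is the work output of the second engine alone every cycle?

T_H = 966 °F → (966 − 32) × 5/9 = 518.89 °C = 792.04 K.
T_C = 102 °F → (102 − 32) × 5/9 = 38.89 °C = 312.04 K.
Heat entering the second stage: Q_m = Q_H·(T_m/T_H) = 379 × 587.00/792.04 = 281 kJ.
Second-stage efficiency η₂ = 1 − T_C/T_m = 1 − 312.04/587.00 = 0.4684, so W₂ = η₂·Q_m = 132 kJ.

W₂ ≈ 132 kJ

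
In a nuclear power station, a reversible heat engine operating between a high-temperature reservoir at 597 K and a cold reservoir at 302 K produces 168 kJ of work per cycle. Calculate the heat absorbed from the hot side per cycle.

Carnot efficiency: η = 1 − T_C/T_H = 1 − 302.00/597.00 = 0.4941.
Q_H = W/η = 168/0.4941 = 340 kJ.

Q_H ≈ 340 kJ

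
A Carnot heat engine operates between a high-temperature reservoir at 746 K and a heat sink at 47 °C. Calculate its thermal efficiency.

η ≈ 0.5708

T_C = 47 °C → 47 + 273.15 = 320.15 K.
For a reversible engine, η = 1 − T_C/T_H = 1 − 320.15/746.00 = 0.5708.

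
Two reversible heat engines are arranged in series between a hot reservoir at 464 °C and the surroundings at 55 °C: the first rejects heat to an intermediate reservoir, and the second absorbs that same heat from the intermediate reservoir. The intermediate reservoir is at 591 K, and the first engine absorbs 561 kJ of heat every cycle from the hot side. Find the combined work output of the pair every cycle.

T_H = 464 °C → 464 + 273.15 = 737.15 K.
T_C = 55 °C → 55 + 273.15 = 328.15 K.
Two reversible stages in series are equivalent to a single Carnot engine between T_H and T_C, so η_total = 1 − T_C/T_H = 1 − 328.15/737.15 = 0.5548.
W_total = η_total · Q_H = 0.5548 × 561 = 311 kJ.

W_total ≈ 311 kJ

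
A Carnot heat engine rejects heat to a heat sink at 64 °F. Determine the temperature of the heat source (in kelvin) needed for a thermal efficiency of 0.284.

T_H ≈ 406 K

T_C = 64 °F → (64 − 32) × 5/9 = 17.78 °C = 290.93 K.
From η = 1 − T_C/T_H, solving for T_H gives T_H = T_C/(1 − η) = 290.93/(1 − 0.284) = 406 K.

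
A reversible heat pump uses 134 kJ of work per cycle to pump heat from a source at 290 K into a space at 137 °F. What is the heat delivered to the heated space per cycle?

T_H = 137 °F → (137 − 32) × 5/9 = 58.33 °C = 331.48 K.
The Carnot heat-pump COP is COP_HP = T_H/(T_H − T_C) = 331.48/41.48 = 7.9908.
Q_H = COP_HP · W = 7.9908 × 134 = 1070 kJ.

Q_H ≈ 1070 kJ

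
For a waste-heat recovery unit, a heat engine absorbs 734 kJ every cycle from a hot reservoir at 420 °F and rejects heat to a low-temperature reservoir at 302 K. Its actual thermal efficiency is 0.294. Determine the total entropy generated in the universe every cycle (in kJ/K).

ΔS_univ ≈ 0.214 kJ/K

T_H = 420 °F → (420 − 32) × 5/9 = 215.56 °C = 488.71 K.
W = η·Q_H = 0.294 × 734 = 215.8 kJ, so Q_C = Q_H − W = 518.2 kJ.
Entropy balance on the reservoirs: −Q_H/T_H = -1.502 kJ/K, +Q_C/T_C = 1.716 kJ/K.
ΔS_univ = −Q_H/T_H + Q_C/T_C = 0.214 kJ/K (> 0, since η = 0.294 < η_Carnot = 0.382).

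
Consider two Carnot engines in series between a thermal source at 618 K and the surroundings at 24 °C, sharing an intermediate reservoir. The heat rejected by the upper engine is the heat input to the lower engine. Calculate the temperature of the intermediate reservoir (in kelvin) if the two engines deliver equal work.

T_m ≈ 458 K

T_C = 24 °C → 24 + 273.15 = 297.15 K.
For reversible stages Q_m = Q_H·(T_m/T_H). Setting W₁ = Q_H(1 − T_m/T_H) equal to W₂ = Q_m(1 − T_C/T_m) = Q_H·(T_m − T_C)/T_H gives T_H − T_m = T_m − T_C, so T_m = (T_H + T_C)/2 = (618.00 + 297.15)/2 = 458 K.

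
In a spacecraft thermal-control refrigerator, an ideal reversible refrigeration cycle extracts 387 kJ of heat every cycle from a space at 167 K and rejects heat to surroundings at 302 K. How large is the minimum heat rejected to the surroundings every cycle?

Q_H ≈ 699.8 kJ

For a reversible cycle Q_H/Q_C = T_H/T_C, so Q_H = Q_C·T_H/T_C = 387 × 302.00/167.00 = 699.8 kJ.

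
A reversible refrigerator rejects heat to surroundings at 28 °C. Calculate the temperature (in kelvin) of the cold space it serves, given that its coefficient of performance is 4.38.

T_H = 28 °C → 28 + 273.15 = 301.15 K.
COP_R = T_C/(T_H − T_C) ⇒ T_C = T_H·COP_R/(1 + COP_R) = 301.15 × 4.38/(1 + 4.38) = 245 K.

T_C ≈ 245 K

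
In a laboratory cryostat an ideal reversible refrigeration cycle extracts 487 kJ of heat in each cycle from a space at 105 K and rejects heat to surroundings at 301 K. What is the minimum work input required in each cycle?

COP_R = T_C/(T_H − T_C) = 105.00/196.00 = 0.5357.
W = Q_C/COP_R = 487/0.5357 = 909 kJ.

W_in ≈ 909 kJ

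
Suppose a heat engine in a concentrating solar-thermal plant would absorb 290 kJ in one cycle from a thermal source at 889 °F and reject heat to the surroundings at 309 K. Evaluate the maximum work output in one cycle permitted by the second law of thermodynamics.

W_max ≈ 170 kJ

T_H = 889 °F → (889 − 32) × 5/9 = 476.11 °C = 749.26 K.
No engine can exceed the Carnot limit: η_max = 1 − T_C/T_H = 1 − 309.00/749.26 = 0.5876.
W_max = η_max · Q_H = 0.5876 × 290 = 170 kJ.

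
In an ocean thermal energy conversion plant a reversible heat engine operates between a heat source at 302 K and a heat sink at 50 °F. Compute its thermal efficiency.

η ≈ 0.0624

T_C = 50 °F → (50 − 32) × 5/9 = 10.00 °C = 283.15 K.
For a reversible engine, η = 1 − T_C/T_H = 1 − 283.15/302.00 = 0.0624.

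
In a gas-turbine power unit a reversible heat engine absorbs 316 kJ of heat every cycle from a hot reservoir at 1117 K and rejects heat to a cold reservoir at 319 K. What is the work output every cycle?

For a reversible engine, η = 1 − T_C/T_H = 1 − 319.00/1117.00 = 0.7144.
W = η·Q_H = 0.7144 × 316 = 226 kJ.

W ≈ 226 kJ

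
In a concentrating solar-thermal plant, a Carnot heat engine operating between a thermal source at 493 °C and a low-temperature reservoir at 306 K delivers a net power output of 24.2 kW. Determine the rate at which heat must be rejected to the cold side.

Q̇_C ≈ 16.09 kW

T_H = 493 °C → 493 + 273.15 = 766.15 K.
η_rev = 1 − T_C/T_H = 1 − 306.00/766.15 = 0.6006.
Since Q_C/Q_H = T_C/T_H and Q_H = W/η, Q_C = W·T_C/(T_H − T_C) = 24.2 × 306.00/460.15 = 16.09 kW.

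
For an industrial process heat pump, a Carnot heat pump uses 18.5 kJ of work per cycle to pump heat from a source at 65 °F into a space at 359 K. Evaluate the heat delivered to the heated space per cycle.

Q_H ≈ 98.4 kJ

T_C = 65 °F → (65 − 32) × 5/9 = 18.33 °C = 291.48 K.
COP_HP = T_H/(T_H − T_C) = 359.00/67.52 = 5.3172.
Q_H = COP_HP · W = 5.3172 × 18.5 = 98.4 kJ.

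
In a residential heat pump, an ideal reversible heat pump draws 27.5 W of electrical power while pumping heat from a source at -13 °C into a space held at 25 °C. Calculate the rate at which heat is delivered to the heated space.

T_H = 25 °C → 25 + 273.15 = 298.15 K.
T_C = -13 °C → -13 + 273.15 = 260.15 K.
COP_HP = T_H/(T_H − T_C) = 298.15/38.00 = 7.8461.
Q_H = COP_HP · W = 7.8461 × 27.5 = 216 W.

Q̇_H ≈ 216 W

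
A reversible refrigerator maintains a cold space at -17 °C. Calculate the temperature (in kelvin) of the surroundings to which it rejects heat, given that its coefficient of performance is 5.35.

T_C = -17 °C → -17 + 273.15 = 256.15 K.
COP_R = T_C/(T_H − T_C) ⇒ T_H = T_C·(1 + 1/COP_R) = 256.15 × (1 + 1/5.35) = 304 K.

T_H ≈ 304 K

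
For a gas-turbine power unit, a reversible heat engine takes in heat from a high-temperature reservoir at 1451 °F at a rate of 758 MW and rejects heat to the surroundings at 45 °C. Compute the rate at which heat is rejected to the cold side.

Q̇_C ≈ 227.2 MW

T_H = 1451 °F → (1451 − 32) × 5/9 = 788.33 °C = 1061.48 K.
T_C = 45 °C → 45 + 273.15 = 318.15 K.
For a reversible engine, η = 1 − T_C/T_H = 1 − 318.15/1061.48 = 0.7003.
For a reversible cycle Q_C/Q_H = T_C/T_H, so Q_C = 758 × 318.15/1061.48 = 227.2 MW.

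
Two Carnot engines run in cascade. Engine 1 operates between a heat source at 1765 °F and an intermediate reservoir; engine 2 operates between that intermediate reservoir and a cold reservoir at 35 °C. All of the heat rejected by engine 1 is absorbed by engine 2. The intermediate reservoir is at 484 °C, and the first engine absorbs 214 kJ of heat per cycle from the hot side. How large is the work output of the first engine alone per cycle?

W₁ ≈ 82.90 kJ

T_H = 1765 °F → (1765 − 32) × 5/9 = 962.78 °C = 1235.93 K.
T_C = 35 °C → 35 + 273.15 = 308.15 K.
T_m = 484 °C → 484 + 273.15 = 757.15 K.
First-stage efficiency η₁ = 1 − T_m/T_H = 1 − 757.15/1235.93 = 0.3874.
W₁ = η₁·Q_H = 0.3874 × 214 = 82.90 kJ.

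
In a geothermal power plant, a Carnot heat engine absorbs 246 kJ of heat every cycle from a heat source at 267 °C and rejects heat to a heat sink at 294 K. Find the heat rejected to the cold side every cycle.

T_H = 267 °C → 267 + 273.15 = 540.15 K.
Carnot efficiency: η = 1 − T_C/T_H = 1 − 294.00/540.15 = 0.4557.
For a reversible cycle Q_C/Q_H = T_C/T_H, so Q_C = 246 × 294.00/540.15 = 133.9 kJ.

Q_C ≈ 133.9 kJ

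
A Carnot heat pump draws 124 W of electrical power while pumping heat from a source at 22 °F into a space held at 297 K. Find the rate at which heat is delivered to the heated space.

T_C = 22 °F → (22 − 32) × 5/9 = -5.56 °C = 267.59 K.
For a reversible heat pump, COP_HP = T_H/(T_H − T_C) = 297.00/29.41 = 10.1001.
Q_H = COP_HP · W = 10.1001 × 124 = 1252 W.

Q̇_H ≈ 1252 W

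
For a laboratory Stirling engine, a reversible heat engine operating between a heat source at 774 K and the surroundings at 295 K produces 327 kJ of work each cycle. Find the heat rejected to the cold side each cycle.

The Carnot efficiency is η = 1 − T_C/T_H = 1 − 295.00/774.00 = 0.6189.
Since Q_C/Q_H = T_C/T_H and Q_H = W/η, Q_C = W·T_C/(T_H − T_C) = 327 × 295.00/479.00 = 201.4 kJ.

Q_C ≈ 201.4 kJ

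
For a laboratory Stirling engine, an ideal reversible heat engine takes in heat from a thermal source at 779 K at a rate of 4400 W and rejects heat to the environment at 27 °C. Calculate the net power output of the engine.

T_C = 27 °C → 27 + 273.15 = 300.15 K.
The Carnot efficiency is η = 1 − T_C/T_H = 1 − 300.15/779.00 = 0.6147.
W = η·Q_H = 0.6147 × 4400 = 2705 W.

Ẇ ≈ 2705 W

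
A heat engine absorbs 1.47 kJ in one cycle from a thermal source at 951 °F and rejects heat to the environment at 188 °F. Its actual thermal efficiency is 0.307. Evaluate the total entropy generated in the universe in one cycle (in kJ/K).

T_H = 951 °F → (951 − 32) × 5/9 = 510.56 °C = 783.71 K.
T_C = 188 °F → (188 − 32) × 5/9 = 86.67 °C = 359.82 K.
W = η·Q_H = 0.307 × 1.47 = 0.4513 kJ, so Q_C = Q_H − W = 1.019 kJ.
Entropy balance on the reservoirs: −Q_H/T_H = -0.001876 kJ/K, +Q_C/T_C = 0.002831 kJ/K.
ΔS_univ = −Q_H/T_H + Q_C/T_C = 9.55e-04 kJ/K (> 0, since η = 0.307 < η_Carnot = 0.541).

ΔS_univ ≈ 9.55e-04 kJ/K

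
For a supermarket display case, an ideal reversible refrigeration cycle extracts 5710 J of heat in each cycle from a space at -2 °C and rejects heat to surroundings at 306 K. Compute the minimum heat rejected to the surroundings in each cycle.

T_C = -2 °C → -2 + 273.15 = 271.15 K.
For a reversible cycle Q_H/Q_C = T_H/T_C, so Q_H = Q_C·T_H/T_C = 5710 × 306.00/271.15 = 6440 J.

Q_H ≈ 6440 J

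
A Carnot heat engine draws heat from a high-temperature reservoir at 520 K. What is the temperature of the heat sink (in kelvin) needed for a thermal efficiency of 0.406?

From η = 1 − T_C/T_H, T_C = T_H·(1 − η) = 520.00 × (1 − 0.406) = 308.9 K.

T_C ≈ 308.9 K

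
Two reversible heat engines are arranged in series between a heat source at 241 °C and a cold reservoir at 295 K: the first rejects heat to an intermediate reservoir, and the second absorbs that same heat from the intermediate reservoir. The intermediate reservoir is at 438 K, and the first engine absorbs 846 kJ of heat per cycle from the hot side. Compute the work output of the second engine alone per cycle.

W₂ ≈ 235 kJ

T_H = 241 °C → 241 + 273.15 = 514.15 K.
Heat entering the second stage: Q_m = Q_H·(T_m/T_H) = 846 × 438.00/514.15 = 721 kJ.
Second-stage efficiency η₂ = 1 − T_C/T_m = 1 − 295.00/438.00 = 0.3265, so W₂ = η₂·Q_m = 235 kJ.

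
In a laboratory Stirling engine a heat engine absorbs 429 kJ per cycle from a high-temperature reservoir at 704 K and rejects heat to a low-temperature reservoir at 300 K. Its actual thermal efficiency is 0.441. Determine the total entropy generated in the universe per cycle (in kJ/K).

W = η·Q_H = 0.441 × 429 = 189.2 kJ, so Q_C = Q_H − W = 239.8 kJ.
Reservoir entropy changes: ΔS_H = −Q_H/T_H = −429/704.00 = -0.6094 kJ/K and ΔS_C = +Q_C/T_C = 239.8/300.00 = 0.7994 kJ/K.
ΔS_univ = −Q_H/T_H + Q_C/T_C = 0.190 kJ/K (> 0, since η = 0.441 < η_Carnot = 0.574).

ΔS_univ ≈ 0.190 kJ/K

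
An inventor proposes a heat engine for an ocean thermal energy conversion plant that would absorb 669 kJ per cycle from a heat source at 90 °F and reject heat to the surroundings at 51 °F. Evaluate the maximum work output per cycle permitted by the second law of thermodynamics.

T_H = 90 °F → (90 − 32) × 5/9 = 32.22 °C = 305.37 K.
T_C = 51 °F → (51 − 32) × 5/9 = 10.56 °C = 283.71 K.
No engine can exceed the Carnot limit: η_max = 1 − T_C/T_H = 1 − 283.71/305.37 = 0.0710.
W_max = η_max · Q_H = 0.0710 × 669 = 47.5 kJ.

W_max ≈ 47.5 kJ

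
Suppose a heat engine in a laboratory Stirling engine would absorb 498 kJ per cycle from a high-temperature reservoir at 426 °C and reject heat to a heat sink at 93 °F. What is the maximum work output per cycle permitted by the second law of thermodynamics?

T_H = 426 °C → 426 + 273.15 = 699.15 K.
T_C = 93 °F → (93 − 32) × 5/9 = 33.89 °C = 307.04 K.
No engine can exceed the Carnot limit: η_max = 1 − T_C/T_H = 1 − 307.04/699.15 = 0.5608.
W_max = η_max · Q_H = 0.5608 × 498 = 279 kJ.

W_max ≈ 279 kJ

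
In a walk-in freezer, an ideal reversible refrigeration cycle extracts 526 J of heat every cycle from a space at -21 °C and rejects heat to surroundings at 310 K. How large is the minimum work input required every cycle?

T_C = -21 °C → -21 + 273.15 = 252.15 K.
The reversible coefficient of performance is COP_R = T_C/(T_H − T_C) = 252.15/57.85 = 4.3587.
W = Q_C/COP_R = 526/4.3587 = 121 J.

W_in ≈ 121 J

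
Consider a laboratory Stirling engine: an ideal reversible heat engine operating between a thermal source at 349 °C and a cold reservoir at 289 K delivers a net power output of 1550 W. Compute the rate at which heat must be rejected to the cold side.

Q̇_C ≈ 1345 W

T_H = 349 °C → 349 + 273.15 = 622.15 K.
Carnot efficiency: η = 1 − T_C/T_H = 1 − 289.00/622.15 = 0.5355.
Since Q_C/Q_H = T_C/T_H and Q_H = W/η, Q_C = W·T_C/(T_H − T_C) = 1550 × 289.00/333.15 = 1345 W.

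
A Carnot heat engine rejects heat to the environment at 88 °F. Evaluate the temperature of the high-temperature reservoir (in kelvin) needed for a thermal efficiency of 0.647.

T_H ≈ 861.9 K

T_C = 88 °F → (88 − 32) × 5/9 = 31.11 °C = 304.26 K.
From η = 1 − T_C/T_H, solving for T_H gives T_H = T_C/(1 − η) = 304.26/(1 − 0.647) = 861.9 K.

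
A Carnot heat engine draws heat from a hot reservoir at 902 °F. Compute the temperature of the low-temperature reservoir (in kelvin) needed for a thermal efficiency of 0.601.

T_H = 902 °F → (902 − 32) × 5/9 = 483.33 °C = 756.48 K.
From η = 1 − T_C/T_H, T_C = T_H·(1 − η) = 756.48 × (1 − 0.601) = 302 K.

T_C ≈ 302 K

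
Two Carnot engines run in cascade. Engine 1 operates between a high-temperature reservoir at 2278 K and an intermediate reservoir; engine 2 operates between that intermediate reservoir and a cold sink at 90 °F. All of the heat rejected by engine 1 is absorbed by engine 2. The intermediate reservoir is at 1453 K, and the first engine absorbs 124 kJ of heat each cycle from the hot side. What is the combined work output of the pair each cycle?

W_total ≈ 107 kJ

T_C = 90 °F → (90 − 32) × 5/9 = 32.22 °C = 305.37 K.
Two reversible stages in series are equivalent to a single Carnot engine between T_H and T_C, so η_total = 1 − T_C/T_H = 1 − 305.37/2278.00 = 0.8659.
W_total = η_total · Q_H = 0.8659 × 124 = 107 kJ.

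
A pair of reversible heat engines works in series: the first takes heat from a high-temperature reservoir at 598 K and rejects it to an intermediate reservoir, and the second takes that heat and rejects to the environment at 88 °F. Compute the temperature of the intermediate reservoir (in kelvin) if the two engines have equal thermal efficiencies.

T_m ≈ 427 K

T_C = 88 °F → (88 − 32) × 5/9 = 31.11 °C = 304.26 K.
Equal efficiencies require 1 − T_m/T_H = 1 − T_C/T_m, i.e. T_m/T_H = T_C/T_m, so T_m = √(T_H·T_C) = √(598.00 × 304.26) = 427 K.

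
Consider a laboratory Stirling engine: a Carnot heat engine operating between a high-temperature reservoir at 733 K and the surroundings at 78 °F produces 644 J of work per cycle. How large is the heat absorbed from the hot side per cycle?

T_C = 78 °F → (78 − 32) × 5/9 = 25.56 °C = 298.71 K.
Since the cycle is reversible, η = 1 − T_C/T_H = 1 − 298.71/733.00 = 0.5925.
Q_H = W/η = 644/0.5925 = 1087 J.

Q_H ≈ 1087 J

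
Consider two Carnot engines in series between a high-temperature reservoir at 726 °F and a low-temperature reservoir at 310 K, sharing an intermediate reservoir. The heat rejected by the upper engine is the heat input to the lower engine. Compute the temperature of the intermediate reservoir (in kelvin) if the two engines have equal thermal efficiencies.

T_H = 726 °F → (726 − 32) × 5/9 = 385.56 °C = 658.71 K.
Equal efficiencies require 1 − T_m/T_H = 1 − T_C/T_m, i.e. T_m/T_H = T_C/T_m, so T_m = √(T_H·T_C) = √(658.71 × 310.00) = 452 K.

T_m ≈ 452 K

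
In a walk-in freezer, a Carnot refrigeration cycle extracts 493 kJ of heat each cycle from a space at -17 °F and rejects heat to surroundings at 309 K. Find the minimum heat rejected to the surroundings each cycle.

Q_H ≈ 619 kJ

T_C = -17 °F → (-17 − 32) × 5/9 = -27.22 °C = 245.93 K.
For a reversible cycle Q_H/Q_C = T_H/T_C, so Q_H = Q_C·T_H/T_C = 493 × 309.00/245.93 = 619 kJ.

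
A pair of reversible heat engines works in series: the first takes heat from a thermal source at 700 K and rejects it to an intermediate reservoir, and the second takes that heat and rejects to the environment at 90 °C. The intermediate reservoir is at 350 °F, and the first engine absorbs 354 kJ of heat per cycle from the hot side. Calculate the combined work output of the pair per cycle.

T_C = 90 °C → 90 + 273.15 = 363.15 K.
Two reversible stages in series are equivalent to a single Carnot engine between T_H and T_C, so η_total = 1 − T_C/T_H = 1 − 363.15/700.00 = 0.4812.
W_total = η_total · Q_H = 0.4812 × 354 = 170.3 kJ.

W_total ≈ 170.3 kJ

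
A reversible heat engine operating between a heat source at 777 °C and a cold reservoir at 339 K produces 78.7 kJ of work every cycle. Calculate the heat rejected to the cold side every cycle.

T_H = 777 °C → 777 + 273.15 = 1050.15 K.
η_rev = 1 − T_C/T_H = 1 − 339.00/1050.15 = 0.6772.
Since Q_C/Q_H = T_C/T_H and Q_H = W/η, Q_C = W·T_C/(T_H − T_C) = 78.7 × 339.00/711.15 = 37.52 kJ.

Q_C ≈ 37.52 kJ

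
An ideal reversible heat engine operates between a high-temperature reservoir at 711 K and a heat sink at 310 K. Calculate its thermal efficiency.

η ≈ 0.564

Since the cycle is reversible, η = 1 − T_C/T_H = 1 − 310.00/711.00 = 0.564.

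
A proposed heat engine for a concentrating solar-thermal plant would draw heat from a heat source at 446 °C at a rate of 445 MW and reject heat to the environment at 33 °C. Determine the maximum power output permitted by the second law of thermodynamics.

T_H = 446 °C → 446 + 273.15 = 719.15 K.
T_C = 33 °C → 33 + 273.15 = 306.15 K.
By the Carnot theorem, η_max = 1 − T_C/T_H = 1 − 306.15/719.15 = 0.5743.
W_max = η_max · Q_H = 0.5743 × 445 = 255.6 MW.

Ẇ_max ≈ 255.6 MW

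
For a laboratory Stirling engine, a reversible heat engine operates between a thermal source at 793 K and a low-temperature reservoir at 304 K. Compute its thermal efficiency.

For a reversible engine, η = 1 − T_C/T_H = 1 − 304.00/793.00 = 0.617.

η ≈ 0.617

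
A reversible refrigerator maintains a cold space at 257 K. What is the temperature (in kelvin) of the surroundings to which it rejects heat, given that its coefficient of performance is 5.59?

COP_R = T_C/(T_H − T_C) ⇒ T_H = T_C·(1 + 1/COP_R) = 257.00 × (1 + 1/5.59) = 303 K.

T_H ≈ 303 K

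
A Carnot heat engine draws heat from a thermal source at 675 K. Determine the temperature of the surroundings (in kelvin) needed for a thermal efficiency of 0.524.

T_C ≈ 321 K

From η = 1 − T_C/T_H, T_C = T_H·(1 − η) = 675.00 × (1 − 0.524) = 321 K.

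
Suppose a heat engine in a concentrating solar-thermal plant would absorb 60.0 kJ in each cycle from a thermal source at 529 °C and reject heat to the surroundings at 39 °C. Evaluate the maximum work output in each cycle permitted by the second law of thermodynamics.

T_H = 529 °C → 529 + 273.15 = 802.15 K.
T_C = 39 °C → 39 + 273.15 = 312.15 K.
The second-law ceiling is the Carnot efficiency, η_max = 1 − T_C/T_H = 1 − 312.15/802.15 = 0.6109.
W_max = η_max · Q_H = 0.6109 × 60.0 = 36.65 kJ.

W_max ≈ 36.65 kJ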